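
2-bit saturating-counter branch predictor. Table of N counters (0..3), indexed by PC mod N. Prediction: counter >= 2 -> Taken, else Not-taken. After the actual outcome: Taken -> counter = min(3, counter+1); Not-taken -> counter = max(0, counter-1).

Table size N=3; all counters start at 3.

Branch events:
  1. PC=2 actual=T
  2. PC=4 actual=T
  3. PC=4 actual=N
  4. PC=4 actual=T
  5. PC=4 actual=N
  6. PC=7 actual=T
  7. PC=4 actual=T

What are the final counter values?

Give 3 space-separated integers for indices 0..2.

Answer: 3 3 3

Derivation:
Ev 1: PC=2 idx=2 pred=T actual=T -> ctr[2]=3
Ev 2: PC=4 idx=1 pred=T actual=T -> ctr[1]=3
Ev 3: PC=4 idx=1 pred=T actual=N -> ctr[1]=2
Ev 4: PC=4 idx=1 pred=T actual=T -> ctr[1]=3
Ev 5: PC=4 idx=1 pred=T actual=N -> ctr[1]=2
Ev 6: PC=7 idx=1 pred=T actual=T -> ctr[1]=3
Ev 7: PC=4 idx=1 pred=T actual=T -> ctr[1]=3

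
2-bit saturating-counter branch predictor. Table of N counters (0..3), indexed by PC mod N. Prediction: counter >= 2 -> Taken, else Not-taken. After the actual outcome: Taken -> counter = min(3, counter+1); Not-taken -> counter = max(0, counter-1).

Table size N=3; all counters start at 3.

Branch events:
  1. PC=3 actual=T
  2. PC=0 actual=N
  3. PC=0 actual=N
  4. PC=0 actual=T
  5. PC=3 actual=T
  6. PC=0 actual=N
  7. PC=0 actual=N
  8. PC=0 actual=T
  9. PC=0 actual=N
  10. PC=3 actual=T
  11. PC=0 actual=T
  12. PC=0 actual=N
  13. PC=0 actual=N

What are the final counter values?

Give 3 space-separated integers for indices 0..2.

Answer: 1 3 3

Derivation:
Ev 1: PC=3 idx=0 pred=T actual=T -> ctr[0]=3
Ev 2: PC=0 idx=0 pred=T actual=N -> ctr[0]=2
Ev 3: PC=0 idx=0 pred=T actual=N -> ctr[0]=1
Ev 4: PC=0 idx=0 pred=N actual=T -> ctr[0]=2
Ev 5: PC=3 idx=0 pred=T actual=T -> ctr[0]=3
Ev 6: PC=0 idx=0 pred=T actual=N -> ctr[0]=2
Ev 7: PC=0 idx=0 pred=T actual=N -> ctr[0]=1
Ev 8: PC=0 idx=0 pred=N actual=T -> ctr[0]=2
Ev 9: PC=0 idx=0 pred=T actual=N -> ctr[0]=1
Ev 10: PC=3 idx=0 pred=N actual=T -> ctr[0]=2
Ev 11: PC=0 idx=0 pred=T actual=T -> ctr[0]=3
Ev 12: PC=0 idx=0 pred=T actual=N -> ctr[0]=2
Ev 13: PC=0 idx=0 pred=T actual=N -> ctr[0]=1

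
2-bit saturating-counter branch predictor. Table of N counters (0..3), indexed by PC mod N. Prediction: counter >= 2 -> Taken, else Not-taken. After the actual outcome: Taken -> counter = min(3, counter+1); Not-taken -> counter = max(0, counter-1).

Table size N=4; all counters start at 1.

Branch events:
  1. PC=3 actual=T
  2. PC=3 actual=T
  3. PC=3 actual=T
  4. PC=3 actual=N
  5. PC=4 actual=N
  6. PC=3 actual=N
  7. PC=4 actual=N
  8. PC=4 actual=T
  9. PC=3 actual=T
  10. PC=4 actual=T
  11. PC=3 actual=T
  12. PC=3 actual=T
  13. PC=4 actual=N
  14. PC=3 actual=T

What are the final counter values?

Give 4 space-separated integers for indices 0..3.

Answer: 1 1 1 3

Derivation:
Ev 1: PC=3 idx=3 pred=N actual=T -> ctr[3]=2
Ev 2: PC=3 idx=3 pred=T actual=T -> ctr[3]=3
Ev 3: PC=3 idx=3 pred=T actual=T -> ctr[3]=3
Ev 4: PC=3 idx=3 pred=T actual=N -> ctr[3]=2
Ev 5: PC=4 idx=0 pred=N actual=N -> ctr[0]=0
Ev 6: PC=3 idx=3 pred=T actual=N -> ctr[3]=1
Ev 7: PC=4 idx=0 pred=N actual=N -> ctr[0]=0
Ev 8: PC=4 idx=0 pred=N actual=T -> ctr[0]=1
Ev 9: PC=3 idx=3 pred=N actual=T -> ctr[3]=2
Ev 10: PC=4 idx=0 pred=N actual=T -> ctr[0]=2
Ev 11: PC=3 idx=3 pred=T actual=T -> ctr[3]=3
Ev 12: PC=3 idx=3 pred=T actual=T -> ctr[3]=3
Ev 13: PC=4 idx=0 pred=T actual=N -> ctr[0]=1
Ev 14: PC=3 idx=3 pred=T actual=T -> ctr[3]=3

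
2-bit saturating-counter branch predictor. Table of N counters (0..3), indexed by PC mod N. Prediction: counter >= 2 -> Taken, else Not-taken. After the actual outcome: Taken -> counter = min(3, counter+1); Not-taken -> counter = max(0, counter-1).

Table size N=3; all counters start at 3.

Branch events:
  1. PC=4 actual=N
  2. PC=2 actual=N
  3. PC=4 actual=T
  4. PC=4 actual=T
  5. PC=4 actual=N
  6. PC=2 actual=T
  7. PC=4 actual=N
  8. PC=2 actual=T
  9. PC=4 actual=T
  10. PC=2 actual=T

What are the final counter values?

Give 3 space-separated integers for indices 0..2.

Ev 1: PC=4 idx=1 pred=T actual=N -> ctr[1]=2
Ev 2: PC=2 idx=2 pred=T actual=N -> ctr[2]=2
Ev 3: PC=4 idx=1 pred=T actual=T -> ctr[1]=3
Ev 4: PC=4 idx=1 pred=T actual=T -> ctr[1]=3
Ev 5: PC=4 idx=1 pred=T actual=N -> ctr[1]=2
Ev 6: PC=2 idx=2 pred=T actual=T -> ctr[2]=3
Ev 7: PC=4 idx=1 pred=T actual=N -> ctr[1]=1
Ev 8: PC=2 idx=2 pred=T actual=T -> ctr[2]=3
Ev 9: PC=4 idx=1 pred=N actual=T -> ctr[1]=2
Ev 10: PC=2 idx=2 pred=T actual=T -> ctr[2]=3

Answer: 3 2 3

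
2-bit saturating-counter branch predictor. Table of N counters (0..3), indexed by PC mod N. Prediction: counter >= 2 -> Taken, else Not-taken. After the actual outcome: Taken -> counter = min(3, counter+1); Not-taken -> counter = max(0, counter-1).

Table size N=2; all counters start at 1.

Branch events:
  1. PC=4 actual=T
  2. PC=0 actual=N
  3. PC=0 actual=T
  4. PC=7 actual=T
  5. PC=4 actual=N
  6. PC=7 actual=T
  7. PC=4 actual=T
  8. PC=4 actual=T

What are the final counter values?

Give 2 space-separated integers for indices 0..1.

Answer: 3 3

Derivation:
Ev 1: PC=4 idx=0 pred=N actual=T -> ctr[0]=2
Ev 2: PC=0 idx=0 pred=T actual=N -> ctr[0]=1
Ev 3: PC=0 idx=0 pred=N actual=T -> ctr[0]=2
Ev 4: PC=7 idx=1 pred=N actual=T -> ctr[1]=2
Ev 5: PC=4 idx=0 pred=T actual=N -> ctr[0]=1
Ev 6: PC=7 idx=1 pred=T actual=T -> ctr[1]=3
Ev 7: PC=4 idx=0 pred=N actual=T -> ctr[0]=2
Ev 8: PC=4 idx=0 pred=T actual=T -> ctr[0]=3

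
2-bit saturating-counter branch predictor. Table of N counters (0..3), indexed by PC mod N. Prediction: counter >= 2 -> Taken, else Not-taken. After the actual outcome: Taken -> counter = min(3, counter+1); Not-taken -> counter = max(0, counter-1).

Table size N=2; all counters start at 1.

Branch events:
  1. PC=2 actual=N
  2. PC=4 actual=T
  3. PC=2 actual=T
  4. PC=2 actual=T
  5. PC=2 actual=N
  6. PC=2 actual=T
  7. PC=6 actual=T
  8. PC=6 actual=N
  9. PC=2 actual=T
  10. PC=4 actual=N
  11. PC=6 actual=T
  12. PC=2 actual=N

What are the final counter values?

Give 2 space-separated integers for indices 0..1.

Answer: 2 1

Derivation:
Ev 1: PC=2 idx=0 pred=N actual=N -> ctr[0]=0
Ev 2: PC=4 idx=0 pred=N actual=T -> ctr[0]=1
Ev 3: PC=2 idx=0 pred=N actual=T -> ctr[0]=2
Ev 4: PC=2 idx=0 pred=T actual=T -> ctr[0]=3
Ev 5: PC=2 idx=0 pred=T actual=N -> ctr[0]=2
Ev 6: PC=2 idx=0 pred=T actual=T -> ctr[0]=3
Ev 7: PC=6 idx=0 pred=T actual=T -> ctr[0]=3
Ev 8: PC=6 idx=0 pred=T actual=N -> ctr[0]=2
Ev 9: PC=2 idx=0 pred=T actual=T -> ctr[0]=3
Ev 10: PC=4 idx=0 pred=T actual=N -> ctr[0]=2
Ev 11: PC=6 idx=0 pred=T actual=T -> ctr[0]=3
Ev 12: PC=2 idx=0 pred=T actual=N -> ctr[0]=2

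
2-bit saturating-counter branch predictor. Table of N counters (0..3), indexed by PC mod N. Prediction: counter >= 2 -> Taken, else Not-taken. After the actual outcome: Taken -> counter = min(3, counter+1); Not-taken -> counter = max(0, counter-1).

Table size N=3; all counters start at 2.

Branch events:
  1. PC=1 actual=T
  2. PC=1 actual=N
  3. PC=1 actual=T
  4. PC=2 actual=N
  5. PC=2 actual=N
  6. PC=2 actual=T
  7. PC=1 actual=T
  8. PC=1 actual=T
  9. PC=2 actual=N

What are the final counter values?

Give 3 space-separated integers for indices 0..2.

Ev 1: PC=1 idx=1 pred=T actual=T -> ctr[1]=3
Ev 2: PC=1 idx=1 pred=T actual=N -> ctr[1]=2
Ev 3: PC=1 idx=1 pred=T actual=T -> ctr[1]=3
Ev 4: PC=2 idx=2 pred=T actual=N -> ctr[2]=1
Ev 5: PC=2 idx=2 pred=N actual=N -> ctr[2]=0
Ev 6: PC=2 idx=2 pred=N actual=T -> ctr[2]=1
Ev 7: PC=1 idx=1 pred=T actual=T -> ctr[1]=3
Ev 8: PC=1 idx=1 pred=T actual=T -> ctr[1]=3
Ev 9: PC=2 idx=2 pred=N actual=N -> ctr[2]=0

Answer: 2 3 0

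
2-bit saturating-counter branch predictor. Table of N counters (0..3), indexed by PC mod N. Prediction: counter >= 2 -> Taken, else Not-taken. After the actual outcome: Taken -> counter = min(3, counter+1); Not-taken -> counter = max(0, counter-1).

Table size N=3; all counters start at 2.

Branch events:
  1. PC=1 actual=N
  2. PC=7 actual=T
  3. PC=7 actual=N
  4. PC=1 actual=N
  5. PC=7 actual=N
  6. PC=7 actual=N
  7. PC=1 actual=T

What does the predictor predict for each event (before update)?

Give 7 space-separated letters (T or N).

Ev 1: PC=1 idx=1 pred=T actual=N -> ctr[1]=1
Ev 2: PC=7 idx=1 pred=N actual=T -> ctr[1]=2
Ev 3: PC=7 idx=1 pred=T actual=N -> ctr[1]=1
Ev 4: PC=1 idx=1 pred=N actual=N -> ctr[1]=0
Ev 5: PC=7 idx=1 pred=N actual=N -> ctr[1]=0
Ev 6: PC=7 idx=1 pred=N actual=N -> ctr[1]=0
Ev 7: PC=1 idx=1 pred=N actual=T -> ctr[1]=1

Answer: T N T N N N N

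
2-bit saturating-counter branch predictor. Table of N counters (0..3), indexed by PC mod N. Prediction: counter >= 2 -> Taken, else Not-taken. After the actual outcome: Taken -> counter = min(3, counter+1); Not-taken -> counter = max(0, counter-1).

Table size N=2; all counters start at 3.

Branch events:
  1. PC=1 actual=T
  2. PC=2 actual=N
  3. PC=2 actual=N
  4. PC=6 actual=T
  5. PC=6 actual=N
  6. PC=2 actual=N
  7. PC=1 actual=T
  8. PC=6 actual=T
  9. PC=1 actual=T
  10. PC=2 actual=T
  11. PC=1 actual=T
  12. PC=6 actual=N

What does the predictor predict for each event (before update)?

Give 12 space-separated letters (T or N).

Answer: T T T N T N T N T N T T

Derivation:
Ev 1: PC=1 idx=1 pred=T actual=T -> ctr[1]=3
Ev 2: PC=2 idx=0 pred=T actual=N -> ctr[0]=2
Ev 3: PC=2 idx=0 pred=T actual=N -> ctr[0]=1
Ev 4: PC=6 idx=0 pred=N actual=T -> ctr[0]=2
Ev 5: PC=6 idx=0 pred=T actual=N -> ctr[0]=1
Ev 6: PC=2 idx=0 pred=N actual=N -> ctr[0]=0
Ev 7: PC=1 idx=1 pred=T actual=T -> ctr[1]=3
Ev 8: PC=6 idx=0 pred=N actual=T -> ctr[0]=1
Ev 9: PC=1 idx=1 pred=T actual=T -> ctr[1]=3
Ev 10: PC=2 idx=0 pred=N actual=T -> ctr[0]=2
Ev 11: PC=1 idx=1 pred=T actual=T -> ctr[1]=3
Ev 12: PC=6 idx=0 pred=T actual=N -> ctr[0]=1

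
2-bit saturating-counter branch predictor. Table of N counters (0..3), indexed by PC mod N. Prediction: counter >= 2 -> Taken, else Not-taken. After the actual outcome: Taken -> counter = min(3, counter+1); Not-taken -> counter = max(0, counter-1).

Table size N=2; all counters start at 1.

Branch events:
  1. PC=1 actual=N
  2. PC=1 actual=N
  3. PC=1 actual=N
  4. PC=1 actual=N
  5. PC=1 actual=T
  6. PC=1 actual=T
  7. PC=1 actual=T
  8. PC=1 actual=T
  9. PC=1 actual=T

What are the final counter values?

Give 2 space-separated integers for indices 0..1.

Ev 1: PC=1 idx=1 pred=N actual=N -> ctr[1]=0
Ev 2: PC=1 idx=1 pred=N actual=N -> ctr[1]=0
Ev 3: PC=1 idx=1 pred=N actual=N -> ctr[1]=0
Ev 4: PC=1 idx=1 pred=N actual=N -> ctr[1]=0
Ev 5: PC=1 idx=1 pred=N actual=T -> ctr[1]=1
Ev 6: PC=1 idx=1 pred=N actual=T -> ctr[1]=2
Ev 7: PC=1 idx=1 pred=T actual=T -> ctr[1]=3
Ev 8: PC=1 idx=1 pred=T actual=T -> ctr[1]=3
Ev 9: PC=1 idx=1 pred=T actual=T -> ctr[1]=3

Answer: 1 3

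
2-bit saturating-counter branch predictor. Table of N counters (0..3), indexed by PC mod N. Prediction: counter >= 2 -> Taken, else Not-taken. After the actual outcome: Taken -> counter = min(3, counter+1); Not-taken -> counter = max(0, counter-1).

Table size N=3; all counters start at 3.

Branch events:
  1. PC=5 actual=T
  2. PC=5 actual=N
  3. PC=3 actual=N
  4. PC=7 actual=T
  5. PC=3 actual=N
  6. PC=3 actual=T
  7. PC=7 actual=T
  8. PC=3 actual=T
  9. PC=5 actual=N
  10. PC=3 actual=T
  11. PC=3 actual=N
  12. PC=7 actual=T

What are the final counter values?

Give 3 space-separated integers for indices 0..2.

Answer: 2 3 1

Derivation:
Ev 1: PC=5 idx=2 pred=T actual=T -> ctr[2]=3
Ev 2: PC=5 idx=2 pred=T actual=N -> ctr[2]=2
Ev 3: PC=3 idx=0 pred=T actual=N -> ctr[0]=2
Ev 4: PC=7 idx=1 pred=T actual=T -> ctr[1]=3
Ev 5: PC=3 idx=0 pred=T actual=N -> ctr[0]=1
Ev 6: PC=3 idx=0 pred=N actual=T -> ctr[0]=2
Ev 7: PC=7 idx=1 pred=T actual=T -> ctr[1]=3
Ev 8: PC=3 idx=0 pred=T actual=T -> ctr[0]=3
Ev 9: PC=5 idx=2 pred=T actual=N -> ctr[2]=1
Ev 10: PC=3 idx=0 pred=T actual=T -> ctr[0]=3
Ev 11: PC=3 idx=0 pred=T actual=N -> ctr[0]=2
Ev 12: PC=7 idx=1 pred=T actual=T -> ctr[1]=3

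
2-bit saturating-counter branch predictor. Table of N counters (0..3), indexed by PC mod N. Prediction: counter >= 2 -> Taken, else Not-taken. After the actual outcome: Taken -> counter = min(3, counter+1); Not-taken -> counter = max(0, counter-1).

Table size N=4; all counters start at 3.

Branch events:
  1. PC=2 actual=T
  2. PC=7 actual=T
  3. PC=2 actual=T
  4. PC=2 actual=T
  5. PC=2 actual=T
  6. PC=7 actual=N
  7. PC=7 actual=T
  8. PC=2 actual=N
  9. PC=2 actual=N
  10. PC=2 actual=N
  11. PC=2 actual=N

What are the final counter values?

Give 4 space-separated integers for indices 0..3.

Answer: 3 3 0 3

Derivation:
Ev 1: PC=2 idx=2 pred=T actual=T -> ctr[2]=3
Ev 2: PC=7 idx=3 pred=T actual=T -> ctr[3]=3
Ev 3: PC=2 idx=2 pred=T actual=T -> ctr[2]=3
Ev 4: PC=2 idx=2 pred=T actual=T -> ctr[2]=3
Ev 5: PC=2 idx=2 pred=T actual=T -> ctr[2]=3
Ev 6: PC=7 idx=3 pred=T actual=N -> ctr[3]=2
Ev 7: PC=7 idx=3 pred=T actual=T -> ctr[3]=3
Ev 8: PC=2 idx=2 pred=T actual=N -> ctr[2]=2
Ev 9: PC=2 idx=2 pred=T actual=N -> ctr[2]=1
Ev 10: PC=2 idx=2 pred=N actual=N -> ctr[2]=0
Ev 11: PC=2 idx=2 pred=N actual=N -> ctr[2]=0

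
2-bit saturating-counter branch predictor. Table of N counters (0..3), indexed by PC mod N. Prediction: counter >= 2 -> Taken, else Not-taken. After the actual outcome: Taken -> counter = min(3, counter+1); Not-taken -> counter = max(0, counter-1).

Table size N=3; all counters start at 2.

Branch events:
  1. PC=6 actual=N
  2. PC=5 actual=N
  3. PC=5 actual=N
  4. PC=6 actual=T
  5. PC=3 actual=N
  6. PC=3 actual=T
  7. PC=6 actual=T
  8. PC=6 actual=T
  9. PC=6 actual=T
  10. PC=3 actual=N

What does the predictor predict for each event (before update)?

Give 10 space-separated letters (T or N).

Answer: T T N N T N T T T T

Derivation:
Ev 1: PC=6 idx=0 pred=T actual=N -> ctr[0]=1
Ev 2: PC=5 idx=2 pred=T actual=N -> ctr[2]=1
Ev 3: PC=5 idx=2 pred=N actual=N -> ctr[2]=0
Ev 4: PC=6 idx=0 pred=N actual=T -> ctr[0]=2
Ev 5: PC=3 idx=0 pred=T actual=N -> ctr[0]=1
Ev 6: PC=3 idx=0 pred=N actual=T -> ctr[0]=2
Ev 7: PC=6 idx=0 pred=T actual=T -> ctr[0]=3
Ev 8: PC=6 idx=0 pred=T actual=T -> ctr[0]=3
Ev 9: PC=6 idx=0 pred=T actual=T -> ctr[0]=3
Ev 10: PC=3 idx=0 pred=T actual=N -> ctr[0]=2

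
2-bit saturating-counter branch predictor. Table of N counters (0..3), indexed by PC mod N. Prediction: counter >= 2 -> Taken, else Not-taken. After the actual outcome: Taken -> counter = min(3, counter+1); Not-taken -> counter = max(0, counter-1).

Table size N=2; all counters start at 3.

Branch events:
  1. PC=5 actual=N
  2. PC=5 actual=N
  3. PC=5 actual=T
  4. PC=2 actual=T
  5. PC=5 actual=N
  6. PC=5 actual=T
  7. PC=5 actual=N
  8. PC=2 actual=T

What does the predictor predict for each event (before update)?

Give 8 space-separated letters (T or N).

Ev 1: PC=5 idx=1 pred=T actual=N -> ctr[1]=2
Ev 2: PC=5 idx=1 pred=T actual=N -> ctr[1]=1
Ev 3: PC=5 idx=1 pred=N actual=T -> ctr[1]=2
Ev 4: PC=2 idx=0 pred=T actual=T -> ctr[0]=3
Ev 5: PC=5 idx=1 pred=T actual=N -> ctr[1]=1
Ev 6: PC=5 idx=1 pred=N actual=T -> ctr[1]=2
Ev 7: PC=5 idx=1 pred=T actual=N -> ctr[1]=1
Ev 8: PC=2 idx=0 pred=T actual=T -> ctr[0]=3

Answer: T T N T T N T T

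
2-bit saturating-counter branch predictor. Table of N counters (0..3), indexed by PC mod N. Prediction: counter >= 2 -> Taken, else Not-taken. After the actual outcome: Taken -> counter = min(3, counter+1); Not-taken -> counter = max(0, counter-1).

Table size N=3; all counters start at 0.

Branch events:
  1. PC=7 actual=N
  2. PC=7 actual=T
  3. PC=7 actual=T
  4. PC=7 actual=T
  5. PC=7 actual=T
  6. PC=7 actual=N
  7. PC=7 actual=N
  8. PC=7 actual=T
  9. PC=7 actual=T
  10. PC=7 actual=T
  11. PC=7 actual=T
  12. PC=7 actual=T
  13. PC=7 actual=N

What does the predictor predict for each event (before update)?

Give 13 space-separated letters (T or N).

Ev 1: PC=7 idx=1 pred=N actual=N -> ctr[1]=0
Ev 2: PC=7 idx=1 pred=N actual=T -> ctr[1]=1
Ev 3: PC=7 idx=1 pred=N actual=T -> ctr[1]=2
Ev 4: PC=7 idx=1 pred=T actual=T -> ctr[1]=3
Ev 5: PC=7 idx=1 pred=T actual=T -> ctr[1]=3
Ev 6: PC=7 idx=1 pred=T actual=N -> ctr[1]=2
Ev 7: PC=7 idx=1 pred=T actual=N -> ctr[1]=1
Ev 8: PC=7 idx=1 pred=N actual=T -> ctr[1]=2
Ev 9: PC=7 idx=1 pred=T actual=T -> ctr[1]=3
Ev 10: PC=7 idx=1 pred=T actual=T -> ctr[1]=3
Ev 11: PC=7 idx=1 pred=T actual=T -> ctr[1]=3
Ev 12: PC=7 idx=1 pred=T actual=T -> ctr[1]=3
Ev 13: PC=7 idx=1 pred=T actual=N -> ctr[1]=2

Answer: N N N T T T T N T T T T T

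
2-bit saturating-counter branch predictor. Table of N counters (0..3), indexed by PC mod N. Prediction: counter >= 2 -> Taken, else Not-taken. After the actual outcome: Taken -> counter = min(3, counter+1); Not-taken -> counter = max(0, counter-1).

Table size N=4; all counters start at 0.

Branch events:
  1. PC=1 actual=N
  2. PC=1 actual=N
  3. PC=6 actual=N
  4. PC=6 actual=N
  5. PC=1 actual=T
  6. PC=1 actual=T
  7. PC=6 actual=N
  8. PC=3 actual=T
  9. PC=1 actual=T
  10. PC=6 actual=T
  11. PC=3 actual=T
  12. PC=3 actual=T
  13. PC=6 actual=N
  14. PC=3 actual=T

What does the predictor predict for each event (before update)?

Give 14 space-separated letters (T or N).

Answer: N N N N N N N N T N N T N T

Derivation:
Ev 1: PC=1 idx=1 pred=N actual=N -> ctr[1]=0
Ev 2: PC=1 idx=1 pred=N actual=N -> ctr[1]=0
Ev 3: PC=6 idx=2 pred=N actual=N -> ctr[2]=0
Ev 4: PC=6 idx=2 pred=N actual=N -> ctr[2]=0
Ev 5: PC=1 idx=1 pred=N actual=T -> ctr[1]=1
Ev 6: PC=1 idx=1 pred=N actual=T -> ctr[1]=2
Ev 7: PC=6 idx=2 pred=N actual=N -> ctr[2]=0
Ev 8: PC=3 idx=3 pred=N actual=T -> ctr[3]=1
Ev 9: PC=1 idx=1 pred=T actual=T -> ctr[1]=3
Ev 10: PC=6 idx=2 pred=N actual=T -> ctr[2]=1
Ev 11: PC=3 idx=3 pred=N actual=T -> ctr[3]=2
Ev 12: PC=3 idx=3 pred=T actual=T -> ctr[3]=3
Ev 13: PC=6 idx=2 pred=N actual=N -> ctr[2]=0
Ev 14: PC=3 idx=3 pred=T actual=T -> ctr[3]=3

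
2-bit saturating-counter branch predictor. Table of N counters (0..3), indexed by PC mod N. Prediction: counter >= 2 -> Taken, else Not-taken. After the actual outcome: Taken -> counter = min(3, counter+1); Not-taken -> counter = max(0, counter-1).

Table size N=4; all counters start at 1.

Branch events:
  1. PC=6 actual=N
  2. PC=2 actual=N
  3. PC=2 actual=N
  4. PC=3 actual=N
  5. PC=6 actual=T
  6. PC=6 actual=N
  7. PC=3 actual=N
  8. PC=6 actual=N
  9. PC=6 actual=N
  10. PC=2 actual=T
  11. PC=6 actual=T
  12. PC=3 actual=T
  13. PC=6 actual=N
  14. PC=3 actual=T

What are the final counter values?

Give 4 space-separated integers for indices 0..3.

Ev 1: PC=6 idx=2 pred=N actual=N -> ctr[2]=0
Ev 2: PC=2 idx=2 pred=N actual=N -> ctr[2]=0
Ev 3: PC=2 idx=2 pred=N actual=N -> ctr[2]=0
Ev 4: PC=3 idx=3 pred=N actual=N -> ctr[3]=0
Ev 5: PC=6 idx=2 pred=N actual=T -> ctr[2]=1
Ev 6: PC=6 idx=2 pred=N actual=N -> ctr[2]=0
Ev 7: PC=3 idx=3 pred=N actual=N -> ctr[3]=0
Ev 8: PC=6 idx=2 pred=N actual=N -> ctr[2]=0
Ev 9: PC=6 idx=2 pred=N actual=N -> ctr[2]=0
Ev 10: PC=2 idx=2 pred=N actual=T -> ctr[2]=1
Ev 11: PC=6 idx=2 pred=N actual=T -> ctr[2]=2
Ev 12: PC=3 idx=3 pred=N actual=T -> ctr[3]=1
Ev 13: PC=6 idx=2 pred=T actual=N -> ctr[2]=1
Ev 14: PC=3 idx=3 pred=N actual=T -> ctr[3]=2

Answer: 1 1 1 2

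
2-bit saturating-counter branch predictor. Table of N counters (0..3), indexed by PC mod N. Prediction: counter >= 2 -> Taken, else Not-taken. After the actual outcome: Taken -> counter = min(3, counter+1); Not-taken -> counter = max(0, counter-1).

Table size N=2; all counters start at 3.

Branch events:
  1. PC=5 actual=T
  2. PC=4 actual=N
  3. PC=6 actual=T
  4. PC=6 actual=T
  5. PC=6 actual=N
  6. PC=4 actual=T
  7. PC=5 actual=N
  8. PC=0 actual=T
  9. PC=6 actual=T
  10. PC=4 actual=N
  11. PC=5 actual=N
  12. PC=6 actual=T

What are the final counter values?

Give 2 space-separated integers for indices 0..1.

Ev 1: PC=5 idx=1 pred=T actual=T -> ctr[1]=3
Ev 2: PC=4 idx=0 pred=T actual=N -> ctr[0]=2
Ev 3: PC=6 idx=0 pred=T actual=T -> ctr[0]=3
Ev 4: PC=6 idx=0 pred=T actual=T -> ctr[0]=3
Ev 5: PC=6 idx=0 pred=T actual=N -> ctr[0]=2
Ev 6: PC=4 idx=0 pred=T actual=T -> ctr[0]=3
Ev 7: PC=5 idx=1 pred=T actual=N -> ctr[1]=2
Ev 8: PC=0 idx=0 pred=T actual=T -> ctr[0]=3
Ev 9: PC=6 idx=0 pred=T actual=T -> ctr[0]=3
Ev 10: PC=4 idx=0 pred=T actual=N -> ctr[0]=2
Ev 11: PC=5 idx=1 pred=T actual=N -> ctr[1]=1
Ev 12: PC=6 idx=0 pred=T actual=T -> ctr[0]=3

Answer: 3 1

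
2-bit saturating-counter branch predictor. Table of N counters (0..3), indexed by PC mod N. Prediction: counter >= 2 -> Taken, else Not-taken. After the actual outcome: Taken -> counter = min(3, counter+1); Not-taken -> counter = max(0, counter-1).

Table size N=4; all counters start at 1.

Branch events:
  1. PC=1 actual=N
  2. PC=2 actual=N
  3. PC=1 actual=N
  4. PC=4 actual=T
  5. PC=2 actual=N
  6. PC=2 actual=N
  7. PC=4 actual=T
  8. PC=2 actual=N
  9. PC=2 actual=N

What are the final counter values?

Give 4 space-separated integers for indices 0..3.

Answer: 3 0 0 1

Derivation:
Ev 1: PC=1 idx=1 pred=N actual=N -> ctr[1]=0
Ev 2: PC=2 idx=2 pred=N actual=N -> ctr[2]=0
Ev 3: PC=1 idx=1 pred=N actual=N -> ctr[1]=0
Ev 4: PC=4 idx=0 pred=N actual=T -> ctr[0]=2
Ev 5: PC=2 idx=2 pred=N actual=N -> ctr[2]=0
Ev 6: PC=2 idx=2 pred=N actual=N -> ctr[2]=0
Ev 7: PC=4 idx=0 pred=T actual=T -> ctr[0]=3
Ev 8: PC=2 idx=2 pred=N actual=N -> ctr[2]=0
Ev 9: PC=2 idx=2 pred=N actual=N -> ctr[2]=0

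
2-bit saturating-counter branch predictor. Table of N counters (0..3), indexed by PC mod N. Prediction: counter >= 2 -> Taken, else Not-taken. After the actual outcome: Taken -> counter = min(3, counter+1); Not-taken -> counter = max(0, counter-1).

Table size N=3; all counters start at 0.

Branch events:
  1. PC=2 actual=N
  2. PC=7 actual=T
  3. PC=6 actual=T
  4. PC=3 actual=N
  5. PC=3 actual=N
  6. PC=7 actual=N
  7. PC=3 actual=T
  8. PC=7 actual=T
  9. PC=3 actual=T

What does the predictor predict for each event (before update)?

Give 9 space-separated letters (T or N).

Ev 1: PC=2 idx=2 pred=N actual=N -> ctr[2]=0
Ev 2: PC=7 idx=1 pred=N actual=T -> ctr[1]=1
Ev 3: PC=6 idx=0 pred=N actual=T -> ctr[0]=1
Ev 4: PC=3 idx=0 pred=N actual=N -> ctr[0]=0
Ev 5: PC=3 idx=0 pred=N actual=N -> ctr[0]=0
Ev 6: PC=7 idx=1 pred=N actual=N -> ctr[1]=0
Ev 7: PC=3 idx=0 pred=N actual=T -> ctr[0]=1
Ev 8: PC=7 idx=1 pred=N actual=T -> ctr[1]=1
Ev 9: PC=3 idx=0 pred=N actual=T -> ctr[0]=2

Answer: N N N N N N N N N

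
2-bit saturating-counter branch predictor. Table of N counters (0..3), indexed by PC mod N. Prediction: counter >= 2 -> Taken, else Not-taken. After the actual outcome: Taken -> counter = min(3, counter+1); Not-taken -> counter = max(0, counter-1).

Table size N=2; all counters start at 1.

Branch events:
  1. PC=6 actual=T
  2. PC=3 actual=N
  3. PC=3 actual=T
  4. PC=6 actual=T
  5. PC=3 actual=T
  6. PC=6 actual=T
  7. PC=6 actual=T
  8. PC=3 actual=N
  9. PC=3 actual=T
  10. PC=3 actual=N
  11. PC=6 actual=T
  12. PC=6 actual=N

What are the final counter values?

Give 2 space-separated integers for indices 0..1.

Ev 1: PC=6 idx=0 pred=N actual=T -> ctr[0]=2
Ev 2: PC=3 idx=1 pred=N actual=N -> ctr[1]=0
Ev 3: PC=3 idx=1 pred=N actual=T -> ctr[1]=1
Ev 4: PC=6 idx=0 pred=T actual=T -> ctr[0]=3
Ev 5: PC=3 idx=1 pred=N actual=T -> ctr[1]=2
Ev 6: PC=6 idx=0 pred=T actual=T -> ctr[0]=3
Ev 7: PC=6 idx=0 pred=T actual=T -> ctr[0]=3
Ev 8: PC=3 idx=1 pred=T actual=N -> ctr[1]=1
Ev 9: PC=3 idx=1 pred=N actual=T -> ctr[1]=2
Ev 10: PC=3 idx=1 pred=T actual=N -> ctr[1]=1
Ev 11: PC=6 idx=0 pred=T actual=T -> ctr[0]=3
Ev 12: PC=6 idx=0 pred=T actual=N -> ctr[0]=2

Answer: 2 1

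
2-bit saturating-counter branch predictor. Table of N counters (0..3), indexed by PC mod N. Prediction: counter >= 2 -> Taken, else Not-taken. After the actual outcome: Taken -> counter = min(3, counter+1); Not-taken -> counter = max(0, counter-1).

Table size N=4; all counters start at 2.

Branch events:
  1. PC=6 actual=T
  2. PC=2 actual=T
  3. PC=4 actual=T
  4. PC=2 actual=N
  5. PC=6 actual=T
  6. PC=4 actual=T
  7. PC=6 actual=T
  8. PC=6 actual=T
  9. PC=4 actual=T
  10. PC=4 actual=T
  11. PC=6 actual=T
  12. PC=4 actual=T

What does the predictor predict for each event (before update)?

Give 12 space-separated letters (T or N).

Ev 1: PC=6 idx=2 pred=T actual=T -> ctr[2]=3
Ev 2: PC=2 idx=2 pred=T actual=T -> ctr[2]=3
Ev 3: PC=4 idx=0 pred=T actual=T -> ctr[0]=3
Ev 4: PC=2 idx=2 pred=T actual=N -> ctr[2]=2
Ev 5: PC=6 idx=2 pred=T actual=T -> ctr[2]=3
Ev 6: PC=4 idx=0 pred=T actual=T -> ctr[0]=3
Ev 7: PC=6 idx=2 pred=T actual=T -> ctr[2]=3
Ev 8: PC=6 idx=2 pred=T actual=T -> ctr[2]=3
Ev 9: PC=4 idx=0 pred=T actual=T -> ctr[0]=3
Ev 10: PC=4 idx=0 pred=T actual=T -> ctr[0]=3
Ev 11: PC=6 idx=2 pred=T actual=T -> ctr[2]=3
Ev 12: PC=4 idx=0 pred=T actual=T -> ctr[0]=3

Answer: T T T T T T T T T T T T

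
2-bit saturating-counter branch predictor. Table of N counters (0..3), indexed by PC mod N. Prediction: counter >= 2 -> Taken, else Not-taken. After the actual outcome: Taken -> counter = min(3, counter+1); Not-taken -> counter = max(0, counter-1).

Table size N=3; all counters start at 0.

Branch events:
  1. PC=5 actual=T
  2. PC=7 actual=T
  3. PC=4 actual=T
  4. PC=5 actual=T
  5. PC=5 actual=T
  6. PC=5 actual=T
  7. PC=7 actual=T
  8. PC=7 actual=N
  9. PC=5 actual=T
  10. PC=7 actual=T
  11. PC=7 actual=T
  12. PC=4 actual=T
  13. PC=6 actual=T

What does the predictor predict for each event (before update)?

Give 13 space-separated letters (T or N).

Ev 1: PC=5 idx=2 pred=N actual=T -> ctr[2]=1
Ev 2: PC=7 idx=1 pred=N actual=T -> ctr[1]=1
Ev 3: PC=4 idx=1 pred=N actual=T -> ctr[1]=2
Ev 4: PC=5 idx=2 pred=N actual=T -> ctr[2]=2
Ev 5: PC=5 idx=2 pred=T actual=T -> ctr[2]=3
Ev 6: PC=5 idx=2 pred=T actual=T -> ctr[2]=3
Ev 7: PC=7 idx=1 pred=T actual=T -> ctr[1]=3
Ev 8: PC=7 idx=1 pred=T actual=N -> ctr[1]=2
Ev 9: PC=5 idx=2 pred=T actual=T -> ctr[2]=3
Ev 10: PC=7 idx=1 pred=T actual=T -> ctr[1]=3
Ev 11: PC=7 idx=1 pred=T actual=T -> ctr[1]=3
Ev 12: PC=4 idx=1 pred=T actual=T -> ctr[1]=3
Ev 13: PC=6 idx=0 pred=N actual=T -> ctr[0]=1

Answer: N N N N T T T T T T T T N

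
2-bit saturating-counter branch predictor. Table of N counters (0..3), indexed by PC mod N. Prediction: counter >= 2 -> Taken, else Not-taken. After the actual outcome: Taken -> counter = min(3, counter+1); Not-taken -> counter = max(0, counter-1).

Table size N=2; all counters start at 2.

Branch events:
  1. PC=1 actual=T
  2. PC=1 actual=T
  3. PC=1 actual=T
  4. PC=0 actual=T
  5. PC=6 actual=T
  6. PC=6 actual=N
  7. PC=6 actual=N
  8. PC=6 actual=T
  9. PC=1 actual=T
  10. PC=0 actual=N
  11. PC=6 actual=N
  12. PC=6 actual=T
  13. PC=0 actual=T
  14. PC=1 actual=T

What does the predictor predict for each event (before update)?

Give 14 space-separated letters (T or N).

Answer: T T T T T T T N T T N N N T

Derivation:
Ev 1: PC=1 idx=1 pred=T actual=T -> ctr[1]=3
Ev 2: PC=1 idx=1 pred=T actual=T -> ctr[1]=3
Ev 3: PC=1 idx=1 pred=T actual=T -> ctr[1]=3
Ev 4: PC=0 idx=0 pred=T actual=T -> ctr[0]=3
Ev 5: PC=6 idx=0 pred=T actual=T -> ctr[0]=3
Ev 6: PC=6 idx=0 pred=T actual=N -> ctr[0]=2
Ev 7: PC=6 idx=0 pred=T actual=N -> ctr[0]=1
Ev 8: PC=6 idx=0 pred=N actual=T -> ctr[0]=2
Ev 9: PC=1 idx=1 pred=T actual=T -> ctr[1]=3
Ev 10: PC=0 idx=0 pred=T actual=N -> ctr[0]=1
Ev 11: PC=6 idx=0 pred=N actual=N -> ctr[0]=0
Ev 12: PC=6 idx=0 pred=N actual=T -> ctr[0]=1
Ev 13: PC=0 idx=0 pred=N actual=T -> ctr[0]=2
Ev 14: PC=1 idx=1 pred=T actual=T -> ctr[1]=3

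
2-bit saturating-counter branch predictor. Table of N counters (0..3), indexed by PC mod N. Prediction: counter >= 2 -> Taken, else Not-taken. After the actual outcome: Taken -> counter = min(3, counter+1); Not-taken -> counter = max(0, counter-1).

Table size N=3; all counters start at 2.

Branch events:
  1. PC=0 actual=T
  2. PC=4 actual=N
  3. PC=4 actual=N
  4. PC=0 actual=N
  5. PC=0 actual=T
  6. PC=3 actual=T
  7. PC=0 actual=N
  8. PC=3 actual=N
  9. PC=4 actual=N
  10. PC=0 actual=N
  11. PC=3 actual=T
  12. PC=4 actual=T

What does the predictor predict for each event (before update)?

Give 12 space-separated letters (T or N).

Answer: T T N T T T T T N N N N

Derivation:
Ev 1: PC=0 idx=0 pred=T actual=T -> ctr[0]=3
Ev 2: PC=4 idx=1 pred=T actual=N -> ctr[1]=1
Ev 3: PC=4 idx=1 pred=N actual=N -> ctr[1]=0
Ev 4: PC=0 idx=0 pred=T actual=N -> ctr[0]=2
Ev 5: PC=0 idx=0 pred=T actual=T -> ctr[0]=3
Ev 6: PC=3 idx=0 pred=T actual=T -> ctr[0]=3
Ev 7: PC=0 idx=0 pred=T actual=N -> ctr[0]=2
Ev 8: PC=3 idx=0 pred=T actual=N -> ctr[0]=1
Ev 9: PC=4 idx=1 pred=N actual=N -> ctr[1]=0
Ev 10: PC=0 idx=0 pred=N actual=N -> ctr[0]=0
Ev 11: PC=3 idx=0 pred=N actual=T -> ctr[0]=1
Ev 12: PC=4 idx=1 pred=N actual=T -> ctr[1]=1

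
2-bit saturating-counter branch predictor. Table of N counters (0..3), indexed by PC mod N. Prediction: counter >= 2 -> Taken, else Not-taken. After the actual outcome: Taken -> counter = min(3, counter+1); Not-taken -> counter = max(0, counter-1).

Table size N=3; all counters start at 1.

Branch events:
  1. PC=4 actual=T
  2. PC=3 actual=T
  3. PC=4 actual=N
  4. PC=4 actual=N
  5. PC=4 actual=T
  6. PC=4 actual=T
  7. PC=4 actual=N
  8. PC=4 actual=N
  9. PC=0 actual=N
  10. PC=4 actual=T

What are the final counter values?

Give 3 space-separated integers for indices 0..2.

Answer: 1 1 1

Derivation:
Ev 1: PC=4 idx=1 pred=N actual=T -> ctr[1]=2
Ev 2: PC=3 idx=0 pred=N actual=T -> ctr[0]=2
Ev 3: PC=4 idx=1 pred=T actual=N -> ctr[1]=1
Ev 4: PC=4 idx=1 pred=N actual=N -> ctr[1]=0
Ev 5: PC=4 idx=1 pred=N actual=T -> ctr[1]=1
Ev 6: PC=4 idx=1 pred=N actual=T -> ctr[1]=2
Ev 7: PC=4 idx=1 pred=T actual=N -> ctr[1]=1
Ev 8: PC=4 idx=1 pred=N actual=N -> ctr[1]=0
Ev 9: PC=0 idx=0 pred=T actual=N -> ctr[0]=1
Ev 10: PC=4 idx=1 pred=N actual=T -> ctr[1]=1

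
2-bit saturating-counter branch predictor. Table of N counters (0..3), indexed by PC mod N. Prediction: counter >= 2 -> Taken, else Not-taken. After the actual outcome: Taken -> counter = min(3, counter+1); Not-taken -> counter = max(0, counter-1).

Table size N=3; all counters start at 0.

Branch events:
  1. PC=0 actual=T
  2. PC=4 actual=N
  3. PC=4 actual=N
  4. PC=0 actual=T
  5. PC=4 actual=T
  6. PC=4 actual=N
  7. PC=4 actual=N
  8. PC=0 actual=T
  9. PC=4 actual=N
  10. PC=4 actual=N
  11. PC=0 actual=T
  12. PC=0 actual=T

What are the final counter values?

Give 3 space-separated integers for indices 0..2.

Answer: 3 0 0

Derivation:
Ev 1: PC=0 idx=0 pred=N actual=T -> ctr[0]=1
Ev 2: PC=4 idx=1 pred=N actual=N -> ctr[1]=0
Ev 3: PC=4 idx=1 pred=N actual=N -> ctr[1]=0
Ev 4: PC=0 idx=0 pred=N actual=T -> ctr[0]=2
Ev 5: PC=4 idx=1 pred=N actual=T -> ctr[1]=1
Ev 6: PC=4 idx=1 pred=N actual=N -> ctr[1]=0
Ev 7: PC=4 idx=1 pred=N actual=N -> ctr[1]=0
Ev 8: PC=0 idx=0 pred=T actual=T -> ctr[0]=3
Ev 9: PC=4 idx=1 pred=N actual=N -> ctr[1]=0
Ev 10: PC=4 idx=1 pred=N actual=N -> ctr[1]=0
Ev 11: PC=0 idx=0 pred=T actual=T -> ctr[0]=3
Ev 12: PC=0 idx=0 pred=T actual=T -> ctr[0]=3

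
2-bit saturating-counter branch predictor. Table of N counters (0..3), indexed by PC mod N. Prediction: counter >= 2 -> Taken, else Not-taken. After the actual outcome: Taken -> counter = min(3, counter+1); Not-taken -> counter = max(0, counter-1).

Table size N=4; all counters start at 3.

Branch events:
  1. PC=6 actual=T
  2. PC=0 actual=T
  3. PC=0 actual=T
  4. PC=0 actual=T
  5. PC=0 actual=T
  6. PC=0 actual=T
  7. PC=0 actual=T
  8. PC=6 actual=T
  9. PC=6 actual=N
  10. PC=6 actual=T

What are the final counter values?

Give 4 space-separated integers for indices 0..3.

Ev 1: PC=6 idx=2 pred=T actual=T -> ctr[2]=3
Ev 2: PC=0 idx=0 pred=T actual=T -> ctr[0]=3
Ev 3: PC=0 idx=0 pred=T actual=T -> ctr[0]=3
Ev 4: PC=0 idx=0 pred=T actual=T -> ctr[0]=3
Ev 5: PC=0 idx=0 pred=T actual=T -> ctr[0]=3
Ev 6: PC=0 idx=0 pred=T actual=T -> ctr[0]=3
Ev 7: PC=0 idx=0 pred=T actual=T -> ctr[0]=3
Ev 8: PC=6 idx=2 pred=T actual=T -> ctr[2]=3
Ev 9: PC=6 idx=2 pred=T actual=N -> ctr[2]=2
Ev 10: PC=6 idx=2 pred=T actual=T -> ctr[2]=3

Answer: 3 3 3 3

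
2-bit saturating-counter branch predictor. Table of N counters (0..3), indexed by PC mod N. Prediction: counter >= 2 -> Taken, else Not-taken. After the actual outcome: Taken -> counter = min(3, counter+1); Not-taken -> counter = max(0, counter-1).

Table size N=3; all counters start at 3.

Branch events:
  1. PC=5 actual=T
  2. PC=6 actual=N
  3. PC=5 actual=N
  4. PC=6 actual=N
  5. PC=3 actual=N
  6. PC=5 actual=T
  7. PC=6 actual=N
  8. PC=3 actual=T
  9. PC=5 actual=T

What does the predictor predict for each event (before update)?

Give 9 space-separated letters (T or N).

Ev 1: PC=5 idx=2 pred=T actual=T -> ctr[2]=3
Ev 2: PC=6 idx=0 pred=T actual=N -> ctr[0]=2
Ev 3: PC=5 idx=2 pred=T actual=N -> ctr[2]=2
Ev 4: PC=6 idx=0 pred=T actual=N -> ctr[0]=1
Ev 5: PC=3 idx=0 pred=N actual=N -> ctr[0]=0
Ev 6: PC=5 idx=2 pred=T actual=T -> ctr[2]=3
Ev 7: PC=6 idx=0 pred=N actual=N -> ctr[0]=0
Ev 8: PC=3 idx=0 pred=N actual=T -> ctr[0]=1
Ev 9: PC=5 idx=2 pred=T actual=T -> ctr[2]=3

Answer: T T T T N T N N T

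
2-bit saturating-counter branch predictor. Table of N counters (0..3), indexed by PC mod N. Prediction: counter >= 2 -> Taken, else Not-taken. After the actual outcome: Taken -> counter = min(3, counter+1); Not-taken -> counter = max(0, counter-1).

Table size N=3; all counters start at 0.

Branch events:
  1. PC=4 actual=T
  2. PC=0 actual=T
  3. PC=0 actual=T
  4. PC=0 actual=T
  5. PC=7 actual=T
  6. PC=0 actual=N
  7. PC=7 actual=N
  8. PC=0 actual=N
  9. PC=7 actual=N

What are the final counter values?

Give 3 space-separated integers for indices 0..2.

Answer: 1 0 0

Derivation:
Ev 1: PC=4 idx=1 pred=N actual=T -> ctr[1]=1
Ev 2: PC=0 idx=0 pred=N actual=T -> ctr[0]=1
Ev 3: PC=0 idx=0 pred=N actual=T -> ctr[0]=2
Ev 4: PC=0 idx=0 pred=T actual=T -> ctr[0]=3
Ev 5: PC=7 idx=1 pred=N actual=T -> ctr[1]=2
Ev 6: PC=0 idx=0 pred=T actual=N -> ctr[0]=2
Ev 7: PC=7 idx=1 pred=T actual=N -> ctr[1]=1
Ev 8: PC=0 idx=0 pred=T actual=N -> ctr[0]=1
Ev 9: PC=7 idx=1 pred=N actual=N -> ctr[1]=0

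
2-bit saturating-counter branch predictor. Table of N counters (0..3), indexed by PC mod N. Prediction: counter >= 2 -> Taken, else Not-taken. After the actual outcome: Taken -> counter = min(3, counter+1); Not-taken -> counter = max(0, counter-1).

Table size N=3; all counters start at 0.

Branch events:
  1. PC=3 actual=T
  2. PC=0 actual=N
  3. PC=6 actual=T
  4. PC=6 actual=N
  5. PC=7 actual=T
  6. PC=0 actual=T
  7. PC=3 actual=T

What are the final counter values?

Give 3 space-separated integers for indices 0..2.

Answer: 2 1 0

Derivation:
Ev 1: PC=3 idx=0 pred=N actual=T -> ctr[0]=1
Ev 2: PC=0 idx=0 pred=N actual=N -> ctr[0]=0
Ev 3: PC=6 idx=0 pred=N actual=T -> ctr[0]=1
Ev 4: PC=6 idx=0 pred=N actual=N -> ctr[0]=0
Ev 5: PC=7 idx=1 pred=N actual=T -> ctr[1]=1
Ev 6: PC=0 idx=0 pred=N actual=T -> ctr[0]=1
Ev 7: PC=3 idx=0 pred=N actual=T -> ctr[0]=2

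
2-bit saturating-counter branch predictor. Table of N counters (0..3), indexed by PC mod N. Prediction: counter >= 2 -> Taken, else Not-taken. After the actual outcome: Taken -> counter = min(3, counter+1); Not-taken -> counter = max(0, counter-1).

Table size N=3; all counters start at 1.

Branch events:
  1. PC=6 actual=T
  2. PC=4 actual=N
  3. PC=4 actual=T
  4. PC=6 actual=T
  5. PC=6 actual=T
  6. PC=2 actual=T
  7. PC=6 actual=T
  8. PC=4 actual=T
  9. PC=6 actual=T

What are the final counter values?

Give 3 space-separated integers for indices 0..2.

Answer: 3 2 2

Derivation:
Ev 1: PC=6 idx=0 pred=N actual=T -> ctr[0]=2
Ev 2: PC=4 idx=1 pred=N actual=N -> ctr[1]=0
Ev 3: PC=4 idx=1 pred=N actual=T -> ctr[1]=1
Ev 4: PC=6 idx=0 pred=T actual=T -> ctr[0]=3
Ev 5: PC=6 idx=0 pred=T actual=T -> ctr[0]=3
Ev 6: PC=2 idx=2 pred=N actual=T -> ctr[2]=2
Ev 7: PC=6 idx=0 pred=T actual=T -> ctr[0]=3
Ev 8: PC=4 idx=1 pred=N actual=T -> ctr[1]=2
Ev 9: PC=6 idx=0 pred=T actual=T -> ctr[0]=3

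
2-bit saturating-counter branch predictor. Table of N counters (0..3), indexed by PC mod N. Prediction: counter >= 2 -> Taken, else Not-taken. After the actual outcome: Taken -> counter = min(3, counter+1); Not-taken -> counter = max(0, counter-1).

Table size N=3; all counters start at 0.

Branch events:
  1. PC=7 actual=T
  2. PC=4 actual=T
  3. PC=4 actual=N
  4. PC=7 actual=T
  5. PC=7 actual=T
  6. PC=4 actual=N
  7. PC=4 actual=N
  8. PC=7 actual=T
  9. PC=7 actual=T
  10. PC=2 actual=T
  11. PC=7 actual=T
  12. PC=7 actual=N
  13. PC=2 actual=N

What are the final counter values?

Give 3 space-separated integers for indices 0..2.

Answer: 0 2 0

Derivation:
Ev 1: PC=7 idx=1 pred=N actual=T -> ctr[1]=1
Ev 2: PC=4 idx=1 pred=N actual=T -> ctr[1]=2
Ev 3: PC=4 idx=1 pred=T actual=N -> ctr[1]=1
Ev 4: PC=7 idx=1 pred=N actual=T -> ctr[1]=2
Ev 5: PC=7 idx=1 pred=T actual=T -> ctr[1]=3
Ev 6: PC=4 idx=1 pred=T actual=N -> ctr[1]=2
Ev 7: PC=4 idx=1 pred=T actual=N -> ctr[1]=1
Ev 8: PC=7 idx=1 pred=N actual=T -> ctr[1]=2
Ev 9: PC=7 idx=1 pred=T actual=T -> ctr[1]=3
Ev 10: PC=2 idx=2 pred=N actual=T -> ctr[2]=1
Ev 11: PC=7 idx=1 pred=T actual=T -> ctr[1]=3
Ev 12: PC=7 idx=1 pred=T actual=N -> ctr[1]=2
Ev 13: PC=2 idx=2 pred=N actual=N -> ctr[2]=0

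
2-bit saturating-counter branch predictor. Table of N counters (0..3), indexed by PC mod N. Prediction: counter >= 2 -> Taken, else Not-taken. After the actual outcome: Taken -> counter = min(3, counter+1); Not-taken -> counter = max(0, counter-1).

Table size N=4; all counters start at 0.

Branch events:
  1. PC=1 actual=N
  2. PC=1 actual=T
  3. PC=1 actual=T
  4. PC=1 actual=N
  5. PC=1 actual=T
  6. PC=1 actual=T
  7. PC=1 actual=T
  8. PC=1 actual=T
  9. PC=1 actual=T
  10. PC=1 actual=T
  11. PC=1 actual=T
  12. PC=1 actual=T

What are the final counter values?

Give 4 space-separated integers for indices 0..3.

Ev 1: PC=1 idx=1 pred=N actual=N -> ctr[1]=0
Ev 2: PC=1 idx=1 pred=N actual=T -> ctr[1]=1
Ev 3: PC=1 idx=1 pred=N actual=T -> ctr[1]=2
Ev 4: PC=1 idx=1 pred=T actual=N -> ctr[1]=1
Ev 5: PC=1 idx=1 pred=N actual=T -> ctr[1]=2
Ev 6: PC=1 idx=1 pred=T actual=T -> ctr[1]=3
Ev 7: PC=1 idx=1 pred=T actual=T -> ctr[1]=3
Ev 8: PC=1 idx=1 pred=T actual=T -> ctr[1]=3
Ev 9: PC=1 idx=1 pred=T actual=T -> ctr[1]=3
Ev 10: PC=1 idx=1 pred=T actual=T -> ctr[1]=3
Ev 11: PC=1 idx=1 pred=T actual=T -> ctr[1]=3
Ev 12: PC=1 idx=1 pred=T actual=T -> ctr[1]=3

Answer: 0 3 0 0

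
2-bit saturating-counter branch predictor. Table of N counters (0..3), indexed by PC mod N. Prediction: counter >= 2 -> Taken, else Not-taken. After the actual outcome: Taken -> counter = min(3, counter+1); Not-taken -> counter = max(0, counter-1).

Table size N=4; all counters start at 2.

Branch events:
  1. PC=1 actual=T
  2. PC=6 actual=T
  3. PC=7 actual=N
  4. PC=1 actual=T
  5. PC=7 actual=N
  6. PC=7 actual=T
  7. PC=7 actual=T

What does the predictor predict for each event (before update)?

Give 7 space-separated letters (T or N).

Answer: T T T T N N N

Derivation:
Ev 1: PC=1 idx=1 pred=T actual=T -> ctr[1]=3
Ev 2: PC=6 idx=2 pred=T actual=T -> ctr[2]=3
Ev 3: PC=7 idx=3 pred=T actual=N -> ctr[3]=1
Ev 4: PC=1 idx=1 pred=T actual=T -> ctr[1]=3
Ev 5: PC=7 idx=3 pred=N actual=N -> ctr[3]=0
Ev 6: PC=7 idx=3 pred=N actual=T -> ctr[3]=1
Ev 7: PC=7 idx=3 pred=N actual=T -> ctr[3]=2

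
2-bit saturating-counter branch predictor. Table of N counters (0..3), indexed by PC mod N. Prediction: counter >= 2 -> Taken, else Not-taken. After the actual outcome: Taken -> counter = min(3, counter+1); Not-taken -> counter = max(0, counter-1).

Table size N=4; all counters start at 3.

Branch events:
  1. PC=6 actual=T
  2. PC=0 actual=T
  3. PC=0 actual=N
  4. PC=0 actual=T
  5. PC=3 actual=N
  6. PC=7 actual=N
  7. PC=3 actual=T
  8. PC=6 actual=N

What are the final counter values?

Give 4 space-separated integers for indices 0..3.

Answer: 3 3 2 2

Derivation:
Ev 1: PC=6 idx=2 pred=T actual=T -> ctr[2]=3
Ev 2: PC=0 idx=0 pred=T actual=T -> ctr[0]=3
Ev 3: PC=0 idx=0 pred=T actual=N -> ctr[0]=2
Ev 4: PC=0 idx=0 pred=T actual=T -> ctr[0]=3
Ev 5: PC=3 idx=3 pred=T actual=N -> ctr[3]=2
Ev 6: PC=7 idx=3 pred=T actual=N -> ctr[3]=1
Ev 7: PC=3 idx=3 pred=N actual=T -> ctr[3]=2
Ev 8: PC=6 idx=2 pred=T actual=N -> ctr[2]=2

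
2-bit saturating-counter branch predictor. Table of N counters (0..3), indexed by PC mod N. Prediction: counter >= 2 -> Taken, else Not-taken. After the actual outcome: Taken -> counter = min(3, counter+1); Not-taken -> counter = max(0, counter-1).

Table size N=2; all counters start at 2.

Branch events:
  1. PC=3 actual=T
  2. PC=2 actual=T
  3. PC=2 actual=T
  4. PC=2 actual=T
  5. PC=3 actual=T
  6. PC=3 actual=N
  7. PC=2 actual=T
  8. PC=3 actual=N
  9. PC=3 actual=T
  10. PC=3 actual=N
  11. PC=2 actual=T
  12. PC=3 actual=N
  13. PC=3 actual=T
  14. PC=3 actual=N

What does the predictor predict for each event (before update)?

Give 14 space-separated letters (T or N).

Answer: T T T T T T T T N T T N N N

Derivation:
Ev 1: PC=3 idx=1 pred=T actual=T -> ctr[1]=3
Ev 2: PC=2 idx=0 pred=T actual=T -> ctr[0]=3
Ev 3: PC=2 idx=0 pred=T actual=T -> ctr[0]=3
Ev 4: PC=2 idx=0 pred=T actual=T -> ctr[0]=3
Ev 5: PC=3 idx=1 pred=T actual=T -> ctr[1]=3
Ev 6: PC=3 idx=1 pred=T actual=N -> ctr[1]=2
Ev 7: PC=2 idx=0 pred=T actual=T -> ctr[0]=3
Ev 8: PC=3 idx=1 pred=T actual=N -> ctr[1]=1
Ev 9: PC=3 idx=1 pred=N actual=T -> ctr[1]=2
Ev 10: PC=3 idx=1 pred=T actual=N -> ctr[1]=1
Ev 11: PC=2 idx=0 pred=T actual=T -> ctr[0]=3
Ev 12: PC=3 idx=1 pred=N actual=N -> ctr[1]=0
Ev 13: PC=3 idx=1 pred=N actual=T -> ctr[1]=1
Ev 14: PC=3 idx=1 pred=N actual=N -> ctr[1]=0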